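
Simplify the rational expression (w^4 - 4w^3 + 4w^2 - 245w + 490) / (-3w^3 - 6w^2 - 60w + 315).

Repeated division with remainder:
  w^4 - 4w^3 + 4w^2 - 245w + 490 = (-(1/3)w + 2)(-3w^3 - 6w^2 - 60w + 315) + (-4w^2 - 20w - 140)
  -3w^3 - 6w^2 - 60w + 315 = ((3/4)w - 9/4)(-4w^2 - 20w - 140) + (0)
Last nonzero remainder: -4w^2 - 20w - 140. Dividing through by -4 gives the monic gcd w^2 + 5w + 35.
Cancel w^2 + 5w + 35 from numerator and denominator to get the reduced form.

(-w^2 + 9w - 14)/(3w - 9)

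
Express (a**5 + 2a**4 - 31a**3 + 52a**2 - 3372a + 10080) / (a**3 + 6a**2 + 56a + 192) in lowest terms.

(a**3 - 79a + 210)/(a + 4)

By polynomial division,
  a**5 + 2a**4 - 31a**3 + 52a**2 - 3372a + 10080 = (a**2 - 4a - 63)(a**3 + 6a**2 + 56a + 192) + (462a**2 + 924a + 22176)
  a**3 + 6a**2 + 56a + 192 = ((1/462)a + 2/231)(462a**2 + 924a + 22176) + (0)
Last nonzero remainder: 462a**2 + 924a + 22176. Dividing through by 462 gives the monic gcd a**2 + 2a + 48.
Cancel a**2 + 2a + 48 from numerator and denominator to get the reduced form.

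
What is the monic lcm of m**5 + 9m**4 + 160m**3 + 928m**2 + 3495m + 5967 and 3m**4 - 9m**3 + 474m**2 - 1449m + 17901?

By polynomial division,
  m**5 + 9m**4 + 160m**3 + 928m**2 + 3495m + 5967 = ((1/3)m + 4)(3m**4 - 9m**3 + 474m**2 - 1449m + 17901) + (38m**3 - 485m**2 + 3324m - 65637)
  3m**4 - 9m**3 + 474m**2 - 1449m + 17901 = ((3/38)m + 1113/1444)(38m**3 - 485m**2 + 3324m - 65637) + ((845325/1444)m**2 + (845325/722)m + 98903025/1444)
  38m**3 - 485m**2 + 3324m - 65637 = ((54872/845325)m - 15884/16575)((845325/1444)m**2 + (845325/722)m + 98903025/1444) + (0)
Last nonzero remainder: (845325/1444)m**2 + (845325/722)m + 98903025/1444. Dividing through by 845325/1444 gives the monic gcd m**2 + 2m + 117.
Then lcm(f, g) = f·g / gcd(f, g); expanding and making the result monic gives the answer.

m**7 + 4m**6 + 166m**5 + 587m**4 + 7015m**3 + 35820m**2 + 148410m + 304317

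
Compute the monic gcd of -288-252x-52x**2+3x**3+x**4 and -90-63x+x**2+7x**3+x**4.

6+5x+x**2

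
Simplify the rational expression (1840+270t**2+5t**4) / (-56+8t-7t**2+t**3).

(230+5t**2)/(-7+t)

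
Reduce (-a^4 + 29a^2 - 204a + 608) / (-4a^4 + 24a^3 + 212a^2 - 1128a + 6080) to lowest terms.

By polynomial division,
  -a^4 + 29a^2 - 204a + 608 = (1/4)(-4a^4 + 24a^3 + 212a^2 - 1128a + 6080) + (-6a^3 - 24a^2 + 78a - 912)
  -4a^4 + 24a^3 + 212a^2 - 1128a + 6080 = ((2/3)a - 20/3)(-6a^3 - 24a^2 + 78a - 912) + (0)
Last nonzero remainder: -6a^3 - 24a^2 + 78a - 912. Dividing through by -6 gives the monic gcd a^3 + 4a^2 - 13a + 152.
Cancel a^3 + 4a^2 - 13a + 152 from numerator and denominator to get the reduced form.

(a - 4)/(4a - 40)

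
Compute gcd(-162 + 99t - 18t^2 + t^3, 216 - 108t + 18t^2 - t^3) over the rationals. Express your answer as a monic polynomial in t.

Euclidean algorithm in ℚ[t]:
  t^3 - 18t^2 + 99t - 162 = (-1)(-t^3 + 18t^2 - 108t + 216) + (-9t + 54)
  -t^3 + 18t^2 - 108t + 216 = ((1/9)t^2 - (4/3)t + 4)(-9t + 54) + (0)
Last nonzero remainder: -9t + 54. Dividing through by -9 gives the monic gcd t - 6.

-6 + t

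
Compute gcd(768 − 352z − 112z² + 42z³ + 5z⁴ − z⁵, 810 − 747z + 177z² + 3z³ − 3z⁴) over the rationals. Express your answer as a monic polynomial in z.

6 − 5z + z²

Euclidean algorithm in ℚ[z]:
  −z⁵ + 5z⁴ + 42z³ − 112z² − 352z + 768 = ((1/3)z − 4/3)(−3z⁴ + 3z³ + 177z² − 747z + 810) + (−13z³ + 373z² − 1618z + 1848)
  −3z⁴ + 3z³ + 177z² − 747z + 810 = ((3/13)z + 1080/169)(−13z³ + 373z² − 1618z + 1848) + (−(309825/169)z² + (1549125/169)z − 1858950/169)
  −13z³ + 373z² − 1618z + 1848 = ((2197/309825)z − 52052/309825)(−(309825/169)z² + (1549125/169)z − 1858950/169) + (0)
Last nonzero remainder: −(309825/169)z² + (1549125/169)z − 1858950/169. Dividing through by −309825/169 gives the monic gcd z² − 5z + 6.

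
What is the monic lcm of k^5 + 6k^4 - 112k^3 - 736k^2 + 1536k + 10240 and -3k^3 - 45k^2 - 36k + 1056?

k^6 + 17k^5 - 46k^4 - 1968k^3 - 6560k^2 + 27136k + 112640

By polynomial division,
  k^5 + 6k^4 - 112k^3 - 736k^2 + 1536k + 10240 = (-(1/3)k^2 + 3k - 11/3)(-3k^3 - 45k^2 - 36k + 1056) + (-441k^2 - 1764k + 14112)
  -3k^3 - 45k^2 - 36k + 1056 = ((1/147)k + 11/147)(-441k^2 - 1764k + 14112) + (0)
Last nonzero remainder: -441k^2 - 1764k + 14112. Dividing through by -441 gives the monic gcd k^2 + 4k - 32.
Then lcm(f, g) = f·g / gcd(f, g); expanding and making the result monic gives the answer.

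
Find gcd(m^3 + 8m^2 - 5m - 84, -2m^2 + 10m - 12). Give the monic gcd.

m - 3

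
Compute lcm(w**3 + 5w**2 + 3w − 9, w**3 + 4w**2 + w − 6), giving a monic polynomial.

w**4 + 7w**3 + 13w**2 − 3w − 18

Euclidean algorithm in ℚ[w]:
  w**3 + 5w**2 + 3w − 9 = (w**3 + 4w**2 + w − 6) + (w**2 + 2w − 3)
  w**3 + 4w**2 + w − 6 = (w + 2)(w**2 + 2w − 3) + (0)
The last nonzero remainder w**2 + 2w − 3 is already monic.
Then lcm(f, g) = f·g / gcd(f, g); expanding and making the result monic gives the answer.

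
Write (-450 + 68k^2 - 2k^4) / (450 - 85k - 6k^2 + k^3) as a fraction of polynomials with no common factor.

Euclidean algorithm in ℚ[k]:
  -2k^4 + 68k^2 - 450 = (-2k - 12)(k^3 - 6k^2 - 85k + 450) + (-174k^2 - 120k + 4950)
  k^3 - 6k^2 - 85k + 450 = (-(1/174)k + 97/2523)(-174k^2 - 120k + 4950) + (-(43680/841)k + 218400/841)
  -174k^2 - 120k + 4950 = ((24389/7280)k + 27753/1456)(-(43680/841)k + 218400/841) + (0)
Last nonzero remainder: -(43680/841)k + 218400/841. Dividing through by -43680/841 gives the monic gcd k - 5.
Cancel k - 5 from numerator and denominator to get the reduced form.

(90 + 18k - 10k^2 - 2k^3)/(-90 - k + k^2)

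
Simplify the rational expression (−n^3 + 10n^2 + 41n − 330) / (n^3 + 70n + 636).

By polynomial division,
  −n^3 + 10n^2 + 41n − 330 = (−1)(n^3 + 70n + 636) + (10n^2 + 111n + 306)
  n^3 + 70n + 636 = ((1/10)n − 111/100)(10n^2 + 111n + 306) + ((16261/100)n + 48783/50)
  10n^2 + 111n + 306 = ((1000/16261)n + 5100/16261)((16261/100)n + 48783/50) + (0)
Last nonzero remainder: (16261/100)n + 48783/50. Dividing through by 16261/100 gives the monic gcd n + 6.
Cancel n + 6 from numerator and denominator to get the reduced form.

(−n^2 + 16n − 55)/(n^2 − 6n + 106)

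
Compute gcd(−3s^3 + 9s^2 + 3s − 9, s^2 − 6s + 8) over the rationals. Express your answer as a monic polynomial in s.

Euclidean algorithm in ℚ[s]:
  −3s^3 + 9s^2 + 3s − 9 = (−3s − 9)(s^2 − 6s + 8) + (−27s + 63)
  s^2 − 6s + 8 = (−(1/27)s + 11/81)(−27s + 63) + (−5/9)
  −27s + 63 = ((243/5)s − 567/5)(−5/9) + (0)
The last nonzero remainder is the constant −5/9, so the polynomials are coprime and gcd = 1.

1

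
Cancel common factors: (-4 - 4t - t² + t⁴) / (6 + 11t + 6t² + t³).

(-4 - t² + t³)/(6 + 5t + t²)

Repeated division with remainder:
  t⁴ - t² - 4t - 4 = (t - 6)(t³ + 6t² + 11t + 6) + (24t² + 56t + 32)
  t³ + 6t² + 11t + 6 = ((1/24)t + 11/72)(24t² + 56t + 32) + ((10/9)t + 10/9)
  24t² + 56t + 32 = ((108/5)t + 144/5)((10/9)t + 10/9) + (0)
Last nonzero remainder: (10/9)t + 10/9. Dividing through by 10/9 gives the monic gcd t + 1.
Cancel t + 1 from numerator and denominator to get the reduced form.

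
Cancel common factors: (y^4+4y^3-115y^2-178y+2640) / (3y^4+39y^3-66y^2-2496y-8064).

(y^2+6y-55)/(3y^2+45y+168)

Repeated division with remainder:
  y^4+4y^3-115y^2-178y+2640 = (1/3)(3y^4+39y^3-66y^2-2496y-8064) + (-9y^3-93y^2+654y+5328)
  3y^4+39y^3-66y^2-2496y-8064 = (-(1/3)y-8/9)(-9y^3-93y^2+654y+5328) + ((208/3)y^2-(416/3)y-3328)
  -9y^3-93y^2+654y+5328 = (-(27/208)y-333/208)((208/3)y^2-(416/3)y-3328) + (0)
Last nonzero remainder: (208/3)y^2-(416/3)y-3328. Dividing through by 208/3 gives the monic gcd y^2-2y-48.
Cancel y^2-2y-48 from numerator and denominator to get the reduced form.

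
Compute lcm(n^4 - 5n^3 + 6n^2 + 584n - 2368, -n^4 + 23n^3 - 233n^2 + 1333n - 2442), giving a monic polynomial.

Euclidean algorithm in ℚ[n]:
  n^4 - 5n^3 + 6n^2 + 584n - 2368 = (-1)(-n^4 + 23n^3 - 233n^2 + 1333n - 2442) + (18n^3 - 227n^2 + 1917n - 4810)
  -n^4 + 23n^3 - 233n^2 + 1333n - 2442 = (-(1/18)n + 187/324)(18n^3 - 227n^2 + 1917n - 4810) + ((1463/324)n^2 - (1463/36)n + 54131/162)
  18n^3 - 227n^2 + 1917n - 4810 = ((5832/1463)n - 21060/1463)((1463/324)n^2 - (1463/36)n + 54131/162) + (0)
Last nonzero remainder: (1463/324)n^2 - (1463/36)n + 54131/162. Dividing through by 1463/324 gives the monic gcd n^2 - 9n + 74.
Then lcm(f, g) = f·g / gcd(f, g); expanding and making the result monic gives the answer.

n^6 - 19n^5 + 109n^4 + 335n^3 - 10346n^2 + 52424n - 78144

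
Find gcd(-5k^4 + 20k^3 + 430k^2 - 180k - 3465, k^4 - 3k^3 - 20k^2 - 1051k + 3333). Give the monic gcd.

By polynomial division,
  -5k^4 + 20k^3 + 430k^2 - 180k - 3465 = (-5)(k^4 - 3k^3 - 20k^2 - 1051k + 3333) + (5k^3 + 330k^2 - 5435k + 13200)
  k^4 - 3k^3 - 20k^2 - 1051k + 3333 = ((1/5)k - 69/5)(5k^3 + 330k^2 - 5435k + 13200) + (5621k^2 - 78694k + 185493)
  5k^3 + 330k^2 - 5435k + 13200 = ((5/5621)k + 400/5621)(5621k^2 - 78694k + 185493) + (0)
Last nonzero remainder: 5621k^2 - 78694k + 185493. Dividing through by 5621 gives the monic gcd k^2 - 14k + 33.

k^2 - 14k + 33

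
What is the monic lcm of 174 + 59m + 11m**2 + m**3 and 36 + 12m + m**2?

By polynomial division,
  m**3 + 11m**2 + 59m + 174 = (m − 1)(m**2 + 12m + 36) + (35m + 210)
  m**2 + 12m + 36 = ((1/35)m + 6/35)(35m + 210) + (0)
Last nonzero remainder: 35m + 210. Dividing through by 35 gives the monic gcd m + 6.
Then lcm(f, g) = f·g / gcd(f, g); expanding and making the result monic gives the answer.

1044 + 528m + 125m**2 + 17m**3 + m**4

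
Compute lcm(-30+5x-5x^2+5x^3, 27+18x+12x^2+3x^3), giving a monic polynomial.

-18-3x-2x^2+2x^3+x^4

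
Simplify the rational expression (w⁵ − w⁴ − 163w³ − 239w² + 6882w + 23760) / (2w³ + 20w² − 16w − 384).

(w³ − 15w² − w + 495)/(2w − 8)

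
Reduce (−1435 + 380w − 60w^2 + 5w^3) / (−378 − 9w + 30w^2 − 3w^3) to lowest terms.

(−205 + 25w − 5w^2)/(−54 − 9w + 3w^2)

By polynomial division,
  5w^3 − 60w^2 + 380w − 1435 = (−5/3)(−3w^3 + 30w^2 − 9w − 378) + (−10w^2 + 365w − 2065)
  −3w^3 + 30w^2 − 9w − 378 = ((3/10)w + 159/20)(−10w^2 + 365w − 2065) + (−(9165/4)w + 64155/4)
  −10w^2 + 365w − 2065 = ((8/1833)w − 236/1833)(−(9165/4)w + 64155/4) + (0)
Last nonzero remainder: −(9165/4)w + 64155/4. Dividing through by −9165/4 gives the monic gcd w − 7.
Cancel w − 7 from numerator and denominator to get the reduced form.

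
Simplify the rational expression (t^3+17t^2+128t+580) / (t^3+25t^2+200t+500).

Repeated division with remainder:
  t^3+17t^2+128t+580 = (t^3+25t^2+200t+500) + (-8t^2-72t+80)
  t^3+25t^2+200t+500 = (-(1/8)t-2)(-8t^2-72t+80) + (66t+660)
  -8t^2-72t+80 = (-(4/33)t+4/33)(66t+660) + (0)
Last nonzero remainder: 66t+660. Dividing through by 66 gives the monic gcd t+10.
Cancel t+10 from numerator and denominator to get the reduced form.

(t^2+7t+58)/(t^2+15t+50)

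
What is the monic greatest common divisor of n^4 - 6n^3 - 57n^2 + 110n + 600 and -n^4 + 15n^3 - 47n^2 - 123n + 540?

n^2 - n - 12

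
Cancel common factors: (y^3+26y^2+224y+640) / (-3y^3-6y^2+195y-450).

By polynomial division,
  y^3+26y^2+224y+640 = (-1/3)(-3y^3-6y^2+195y-450) + (24y^2+289y+490)
  -3y^3-6y^2+195y-450 = (-(1/8)y+241/192)(24y^2+289y+490) + (-(20449/192)y-102245/96)
  24y^2+289y+490 = (-(4608/20449)y-9408/20449)(-(20449/192)y-102245/96) + (0)
Last nonzero remainder: -(20449/192)y-102245/96. Dividing through by -20449/192 gives the monic gcd y+10.
Cancel y+10 from numerator and denominator to get the reduced form.

(-y^2-16y-64)/(3y^2-24y+45)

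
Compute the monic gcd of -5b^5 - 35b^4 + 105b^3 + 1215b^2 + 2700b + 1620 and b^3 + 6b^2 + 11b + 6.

Apply the Euclidean algorithm:
  -5b^5 - 35b^4 + 105b^3 + 1215b^2 + 2700b + 1620 = (-5b^2 - 5b + 190)(b^3 + 6b^2 + 11b + 6) + (160b^2 + 640b + 480)
  b^3 + 6b^2 + 11b + 6 = ((1/160)b + 1/80)(160b^2 + 640b + 480) + (0)
Last nonzero remainder: 160b^2 + 640b + 480. Dividing through by 160 gives the monic gcd b^2 + 4b + 3.

b^2 + 4b + 3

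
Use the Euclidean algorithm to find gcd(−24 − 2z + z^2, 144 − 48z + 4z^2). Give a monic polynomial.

Repeated division with remainder:
  z^2 − 2z − 24 = (1/4)(4z^2 − 48z + 144) + (10z − 60)
  4z^2 − 48z + 144 = ((2/5)z − 12/5)(10z − 60) + (0)
Last nonzero remainder: 10z − 60. Dividing through by 10 gives the monic gcd z − 6.

−6 + z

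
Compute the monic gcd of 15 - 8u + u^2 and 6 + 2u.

By polynomial division,
  u^2 - 8u + 15 = ((1/2)u - 11/2)(2u + 6) + (48)
  2u + 6 = ((1/24)u + 1/8)(48) + (0)
The last nonzero remainder is the constant 48, so the polynomials are coprime and gcd = 1.

1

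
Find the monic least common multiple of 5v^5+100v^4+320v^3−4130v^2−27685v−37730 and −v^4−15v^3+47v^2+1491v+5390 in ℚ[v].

By polynomial division,
  5v^5+100v^4+320v^3−4130v^2−27685v−37730 = (−5v−25)(−v^4−15v^3+47v^2+1491v+5390) + (180v^3+4500v^2+36540v+97020)
  −v^4−15v^3+47v^2+1491v+5390 = (−(1/180)v+1/18)(180v^3+4500v^2+36540v+97020) + (0)
Last nonzero remainder: 180v^3+4500v^2+36540v+97020. Dividing through by 180 gives the monic gcd v^3+25v^2+203v+539.
Then lcm(f, g) = f·g / gcd(f, g); expanding and making the result monic gives the answer.

v^6+10v^5−136v^4−1466v^3+2723v^2+47824v+75460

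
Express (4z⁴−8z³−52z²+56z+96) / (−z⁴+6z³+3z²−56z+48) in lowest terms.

Euclidean algorithm in ℚ[z]:
  4z⁴−8z³−52z²+56z+96 = (−4)(−z⁴+6z³+3z²−56z+48) + (16z³−40z²−168z+288)
  −z⁴+6z³+3z²−56z+48 = (−(1/16)z+7/32)(16z³−40z²−168z+288) + ((5/4)z²−(5/4)z−15)
  16z³−40z²−168z+288 = ((64/5)z−96/5)((5/4)z²−(5/4)z−15) + (0)
Last nonzero remainder: (5/4)z²−(5/4)z−15. Dividing through by 5/4 gives the monic gcd z²−z−12.
Cancel z²−z−12 from numerator and denominator to get the reduced form.

(−4z²+4z+8)/(z²−5z+4)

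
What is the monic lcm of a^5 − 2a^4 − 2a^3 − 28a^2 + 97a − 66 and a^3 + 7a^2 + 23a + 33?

a^6 + a^5 − 8a^4 − 34a^3 + 13a^2 + 225a − 198

Repeated division with remainder:
  a^5 − 2a^4 − 2a^3 − 28a^2 + 97a − 66 = (a^2 − 9a + 38)(a^3 + 7a^2 + 23a + 33) + (−120a^2 − 480a − 1320)
  a^3 + 7a^2 + 23a + 33 = (−(1/120)a − 1/40)(−120a^2 − 480a − 1320) + (0)
Last nonzero remainder: −120a^2 − 480a − 1320. Dividing through by −120 gives the monic gcd a^2 + 4a + 11.
Then lcm(f, g) = f·g / gcd(f, g); expanding and making the result monic gives the answer.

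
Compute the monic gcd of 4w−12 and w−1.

1

Euclidean algorithm in ℚ[w]:
  4w−12 = (4)(w−1) + (−8)
  w−1 = (−(1/8)w+1/8)(−8) + (0)
The last nonzero remainder is the constant −8, so the polynomials are coprime and gcd = 1.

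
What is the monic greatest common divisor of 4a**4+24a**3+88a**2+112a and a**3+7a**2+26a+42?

a**2+4a+14

By polynomial division,
  4a**4+24a**3+88a**2+112a = (4a-4)(a**3+7a**2+26a+42) + (12a**2+48a+168)
  a**3+7a**2+26a+42 = ((1/12)a+1/4)(12a**2+48a+168) + (0)
Last nonzero remainder: 12a**2+48a+168. Dividing through by 12 gives the monic gcd a**2+4a+14.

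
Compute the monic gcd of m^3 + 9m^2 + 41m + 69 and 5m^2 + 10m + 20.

1

By polynomial division,
  m^3 + 9m^2 + 41m + 69 = ((1/5)m + 7/5)(5m^2 + 10m + 20) + (23m + 41)
  5m^2 + 10m + 20 = ((5/23)m + 25/529)(23m + 41) + (9555/529)
  23m + 41 = ((12167/9555)m + 21689/9555)(9555/529) + (0)
The last nonzero remainder is the constant 9555/529, so the polynomials are coprime and gcd = 1.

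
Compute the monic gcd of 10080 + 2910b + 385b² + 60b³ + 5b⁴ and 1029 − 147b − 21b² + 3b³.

7 + b

Euclidean algorithm in ℚ[b]:
  5b⁴ + 60b³ + 385b² + 2910b + 10080 = ((5/3)b + 95/3)(3b³ − 21b² − 147b + 1029) + (1295b² + 5850b − 22505)
  3b³ − 21b² − 147b + 1029 = ((3/1295)b − 8949/335405)(1295b² + 5850b − 22505) + ((4106700/67081)b + 4106700/9583)
  1295b² + 5850b − 22505 = ((17373979/821340)b − 43133083/821340)((4106700/67081)b + 4106700/9583) + (0)
Last nonzero remainder: (4106700/67081)b + 4106700/9583. Dividing through by 4106700/67081 gives the monic gcd b + 7.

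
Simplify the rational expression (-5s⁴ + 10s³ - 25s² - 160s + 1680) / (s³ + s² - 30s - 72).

(-5s³ + 30s² - 145s + 420)/(s² - 3s - 18)

Apply the Euclidean algorithm:
  -5s⁴ + 10s³ - 25s² - 160s + 1680 = (-5s + 15)(s³ + s² - 30s - 72) + (-190s² - 70s + 2760)
  s³ + s² - 30s - 72 = (-(1/190)s - 6/1805)(-190s² - 70s + 2760) + (-(5670/361)s - 22680/361)
  -190s² - 70s + 2760 = ((6859/567)s - 8303/189)(-(5670/361)s - 22680/361) + (0)
Last nonzero remainder: -(5670/361)s - 22680/361. Dividing through by -5670/361 gives the monic gcd s + 4.
Cancel s + 4 from numerator and denominator to get the reduced form.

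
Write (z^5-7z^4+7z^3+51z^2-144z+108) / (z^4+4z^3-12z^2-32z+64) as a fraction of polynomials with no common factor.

(z^3-3z^2-9z+27)/(z^2+8z+16)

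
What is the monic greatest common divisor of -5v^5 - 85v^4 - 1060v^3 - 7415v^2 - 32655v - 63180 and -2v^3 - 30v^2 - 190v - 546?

Apply the Euclidean algorithm:
  -5v^5 - 85v^4 - 1060v^3 - 7415v^2 - 32655v - 63180 = ((5/2)v^2 + 5v + 435/2)(-2v^3 - 30v^2 - 190v - 546) + (1425v^2 + 11400v + 55575)
  -2v^3 - 30v^2 - 190v - 546 = (-(2/1425)v - 14/1425)(1425v^2 + 11400v + 55575) + (0)
Last nonzero remainder: 1425v^2 + 11400v + 55575. Dividing through by 1425 gives the monic gcd v^2 + 8v + 39.

v^2 + 8v + 39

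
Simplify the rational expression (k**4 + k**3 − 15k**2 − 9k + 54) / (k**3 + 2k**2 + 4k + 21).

(k**3 − 2k**2 − 9k + 18)/(k**2 − k + 7)

Repeated division with remainder:
  k**4 + k**3 − 15k**2 − 9k + 54 = (k − 1)(k**3 + 2k**2 + 4k + 21) + (−17k**2 − 26k + 75)
  k**3 + 2k**2 + 4k + 21 = (−(1/17)k − 8/289)(−17k**2 − 26k + 75) + ((2223/289)k + 6669/289)
  −17k**2 − 26k + 75 = (−(4913/2223)k + 7225/2223)((2223/289)k + 6669/289) + (0)
Last nonzero remainder: (2223/289)k + 6669/289. Dividing through by 2223/289 gives the monic gcd k + 3.
Cancel k + 3 from numerator and denominator to get the reduced form.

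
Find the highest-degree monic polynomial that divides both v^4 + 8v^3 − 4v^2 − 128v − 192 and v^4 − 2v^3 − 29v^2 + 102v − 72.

v^2 + 2v − 24

Apply the Euclidean algorithm:
  v^4 + 8v^3 − 4v^2 − 128v − 192 = (v^4 − 2v^3 − 29v^2 + 102v − 72) + (10v^3 + 25v^2 − 230v − 120)
  v^4 − 2v^3 − 29v^2 + 102v − 72 = ((1/10)v − 9/20)(10v^3 + 25v^2 − 230v − 120) + ((21/4)v^2 + (21/2)v − 126)
  10v^3 + 25v^2 − 230v − 120 = ((40/21)v + 20/21)((21/4)v^2 + (21/2)v − 126) + (0)
Last nonzero remainder: (21/4)v^2 + (21/2)v − 126. Dividing through by 21/4 gives the monic gcd v^2 + 2v − 24.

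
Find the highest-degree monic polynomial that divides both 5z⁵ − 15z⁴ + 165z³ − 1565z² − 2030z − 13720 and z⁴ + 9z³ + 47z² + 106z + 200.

Repeated division with remainder:
  5z⁵ − 15z⁴ + 165z³ − 1565z² − 2030z − 13720 = (5z − 60)(z⁴ + 9z³ + 47z² + 106z + 200) + (470z³ + 725z² + 3330z − 1720)
  z⁴ + 9z³ + 47z² + 106z + 200 = ((1/470)z + 701/44180)(470z³ + 725z² + 3330z − 1720) + ((251043/8836)z² + (251043/4418)z + 502086/2209)
  470z³ + 725z² + 3330z − 1720 = ((4152920/251043)z − 1899740/251043)((251043/8836)z² + (251043/4418)z + 502086/2209) + (0)
Last nonzero remainder: (251043/8836)z² + (251043/4418)z + 502086/2209. Dividing through by 251043/8836 gives the monic gcd z² + 2z + 8.

z² + 2z + 8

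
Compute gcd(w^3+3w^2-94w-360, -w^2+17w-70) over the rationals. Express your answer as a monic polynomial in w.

w-10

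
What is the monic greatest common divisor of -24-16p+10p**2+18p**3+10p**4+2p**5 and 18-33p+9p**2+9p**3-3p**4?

-2+p+p**2

Euclidean algorithm in ℚ[p]:
  2p**5+10p**4+18p**3+10p**2-16p-24 = (-(2/3)p-16/3)(-3p**4+9p**3+9p**2-33p+18) + (72p**3+36p**2-180p+72)
  -3p**4+9p**3+9p**2-33p+18 = (-(1/24)p+7/48)(72p**3+36p**2-180p+72) + (-(15/4)p**2-(15/4)p+15/2)
  72p**3+36p**2-180p+72 = (-(96/5)p+48/5)(-(15/4)p**2-(15/4)p+15/2) + (0)
Last nonzero remainder: -(15/4)p**2-(15/4)p+15/2. Dividing through by -15/4 gives the monic gcd p**2+p-2.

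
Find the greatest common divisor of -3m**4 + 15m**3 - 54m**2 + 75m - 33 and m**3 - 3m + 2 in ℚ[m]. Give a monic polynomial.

Euclidean algorithm in ℚ[m]:
  -3m**4 + 15m**3 - 54m**2 + 75m - 33 = (-3m + 15)(m**3 - 3m + 2) + (-63m**2 + 126m - 63)
  m**3 - 3m + 2 = (-(1/63)m - 2/63)(-63m**2 + 126m - 63) + (0)
Last nonzero remainder: -63m**2 + 126m - 63. Dividing through by -63 gives the monic gcd m**2 - 2m + 1.

m**2 - 2m + 1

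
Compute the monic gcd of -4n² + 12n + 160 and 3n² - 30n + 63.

Repeated division with remainder:
  -4n² + 12n + 160 = (-4/3)(3n² - 30n + 63) + (-28n + 244)
  3n² - 30n + 63 = (-(3/28)n + 27/196)(-28n + 244) + (1440/49)
  -28n + 244 = (-(343/360)n + 2989/360)(1440/49) + (0)
The last nonzero remainder is the constant 1440/49, so the polynomials are coprime and gcd = 1.

1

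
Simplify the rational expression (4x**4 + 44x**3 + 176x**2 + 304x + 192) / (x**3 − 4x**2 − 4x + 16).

Repeated division with remainder:
  4x**4 + 44x**3 + 176x**2 + 304x + 192 = (4x + 60)(x**3 − 4x**2 − 4x + 16) + (432x**2 + 480x − 768)
  x**3 − 4x**2 − 4x + 16 = ((1/432)x − 23/1944)(432x**2 + 480x − 768) + ((280/81)x + 560/81)
  432x**2 + 480x − 768 = ((4374/35)x − 3888/35)((280/81)x + 560/81) + (0)
Last nonzero remainder: (280/81)x + 560/81. Dividing through by 280/81 gives the monic gcd x + 2.
Cancel x + 2 from numerator and denominator to get the reduced form.

(4x**3 + 36x**2 + 104x + 96)/(x**2 − 6x + 8)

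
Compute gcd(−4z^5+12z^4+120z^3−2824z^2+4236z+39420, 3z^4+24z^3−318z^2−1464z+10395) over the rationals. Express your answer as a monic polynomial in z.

z^2+4z−45

Euclidean algorithm in ℚ[z]:
  −4z^5+12z^4+120z^3−2824z^2+4236z+39420 = (−(4/3)z+44/3)(3z^4+24z^3−318z^2−1464z+10395) + (−656z^3−112z^2+39568z−113040)
  3z^4+24z^3−318z^2−1464z+10395 = (−(3/656)z−963/26896)(−656z^3−112z^2+39568z−113040) + (−(237120/1681)z^2−(948480/1681)z+10670400/1681)
  −656z^3−112z^2+39568z−113040 = ((68921/14820)z−263917/14820)(−(237120/1681)z^2−(948480/1681)z+10670400/1681) + (0)
Last nonzero remainder: −(237120/1681)z^2−(948480/1681)z+10670400/1681. Dividing through by −237120/1681 gives the monic gcd z^2+4z−45.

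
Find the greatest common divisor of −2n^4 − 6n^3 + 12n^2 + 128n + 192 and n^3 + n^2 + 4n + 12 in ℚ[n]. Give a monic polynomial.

n + 2

Apply the Euclidean algorithm:
  −2n^4 − 6n^3 + 12n^2 + 128n + 192 = (−2n − 4)(n^3 + n^2 + 4n + 12) + (24n^2 + 168n + 240)
  n^3 + n^2 + 4n + 12 = ((1/24)n − 1/4)(24n^2 + 168n + 240) + (36n + 72)
  24n^2 + 168n + 240 = ((2/3)n + 10/3)(36n + 72) + (0)
Last nonzero remainder: 36n + 72. Dividing through by 36 gives the monic gcd n + 2.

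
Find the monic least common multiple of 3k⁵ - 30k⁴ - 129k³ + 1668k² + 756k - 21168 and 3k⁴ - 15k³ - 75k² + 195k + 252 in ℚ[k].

Euclidean algorithm in ℚ[k]:
  3k⁵ - 30k⁴ - 129k³ + 1668k² + 756k - 21168 = (k - 5)(3k⁴ - 15k³ - 75k² + 195k + 252) + (-129k³ + 1098k² + 1479k - 19908)
  3k⁴ - 15k³ - 75k² + 195k + 252 = (-(1/43)k - 151/1849)(-129k³ + 1098k² + 1479k - 19908) + ((90720/1849)k² - (272160/1849)k - 2540160/1849)
  -129k³ + 1098k² + 1479k - 19908 = (-(79507/30240)k + 146071/10080)((90720/1849)k² - (272160/1849)k - 2540160/1849) + (0)
Last nonzero remainder: (90720/1849)k² - (272160/1849)k - 2540160/1849. Dividing through by 90720/1849 gives the monic gcd k² - 3k - 28.
Then lcm(f, g) = f·g / gcd(f, g); expanding and making the result monic gives the answer.

k⁷ - 12k⁶ - 26k⁵ + 672k⁴ - 731k³ - 9228k² + 13356k + 21168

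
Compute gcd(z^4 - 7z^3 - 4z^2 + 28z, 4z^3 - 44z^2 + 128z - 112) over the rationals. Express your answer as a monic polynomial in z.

z^2 - 9z + 14

Apply the Euclidean algorithm:
  z^4 - 7z^3 - 4z^2 + 28z = ((1/4)z + 1)(4z^3 - 44z^2 + 128z - 112) + (8z^2 - 72z + 112)
  4z^3 - 44z^2 + 128z - 112 = ((1/2)z - 1)(8z^2 - 72z + 112) + (0)
Last nonzero remainder: 8z^2 - 72z + 112. Dividing through by 8 gives the monic gcd z^2 - 9z + 14.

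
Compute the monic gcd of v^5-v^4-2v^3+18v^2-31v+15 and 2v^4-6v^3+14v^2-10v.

v^3-3v^2+7v-5

Euclidean algorithm in ℚ[v]:
  v^5-v^4-2v^3+18v^2-31v+15 = ((1/2)v+1)(2v^4-6v^3+14v^2-10v) + (-3v^3+9v^2-21v+15)
  2v^4-6v^3+14v^2-10v = (-(2/3)v)(-3v^3+9v^2-21v+15) + (0)
Last nonzero remainder: -3v^3+9v^2-21v+15. Dividing through by -3 gives the monic gcd v^3-3v^2+7v-5.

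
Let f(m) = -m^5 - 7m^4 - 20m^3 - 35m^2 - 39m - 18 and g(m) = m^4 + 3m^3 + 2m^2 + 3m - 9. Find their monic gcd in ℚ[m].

Apply the Euclidean algorithm:
  -m^5 - 7m^4 - 20m^3 - 35m^2 - 39m - 18 = (-m - 4)(m^4 + 3m^3 + 2m^2 + 3m - 9) + (-6m^3 - 24m^2 - 36m - 54)
  m^4 + 3m^3 + 2m^2 + 3m - 9 = (-(1/6)m + 1/6)(-6m^3 - 24m^2 - 36m - 54) + (0)
Last nonzero remainder: -6m^3 - 24m^2 - 36m - 54. Dividing through by -6 gives the monic gcd m^3 + 4m^2 + 6m + 9.

m^3 + 4m^2 + 6m + 9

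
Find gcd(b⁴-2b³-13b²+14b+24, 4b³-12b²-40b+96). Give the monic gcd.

b³-3b²-10b+24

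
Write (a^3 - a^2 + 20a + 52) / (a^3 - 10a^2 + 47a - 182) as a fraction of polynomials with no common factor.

(a + 2)/(a - 7)

Repeated division with remainder:
  a^3 - a^2 + 20a + 52 = (a^3 - 10a^2 + 47a - 182) + (9a^2 - 27a + 234)
  a^3 - 10a^2 + 47a - 182 = ((1/9)a - 7/9)(9a^2 - 27a + 234) + (0)
Last nonzero remainder: 9a^2 - 27a + 234. Dividing through by 9 gives the monic gcd a^2 - 3a + 26.
Cancel a^2 - 3a + 26 from numerator and denominator to get the reduced form.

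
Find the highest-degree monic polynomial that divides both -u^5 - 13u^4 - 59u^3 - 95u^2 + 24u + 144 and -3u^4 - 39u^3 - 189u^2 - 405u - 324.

u^3 + 10u^2 + 33u + 36

Repeated division with remainder:
  -u^5 - 13u^4 - 59u^3 - 95u^2 + 24u + 144 = ((1/3)u)(-3u^4 - 39u^3 - 189u^2 - 405u - 324) + (4u^3 + 40u^2 + 132u + 144)
  -3u^4 - 39u^3 - 189u^2 - 405u - 324 = (-(3/4)u - 9/4)(4u^3 + 40u^2 + 132u + 144) + (0)
Last nonzero remainder: 4u^3 + 40u^2 + 132u + 144. Dividing through by 4 gives the monic gcd u^3 + 10u^2 + 33u + 36.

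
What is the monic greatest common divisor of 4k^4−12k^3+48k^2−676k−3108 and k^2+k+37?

Apply the Euclidean algorithm:
  4k^4−12k^3+48k^2−676k−3108 = (4k^2−16k−84)(k^2+k+37) + (0)
The last nonzero remainder k^2+k+37 is already monic.

k^2+k+37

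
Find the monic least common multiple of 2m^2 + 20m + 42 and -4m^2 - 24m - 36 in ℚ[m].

Apply the Euclidean algorithm:
  2m^2 + 20m + 42 = (-1/2)(-4m^2 - 24m - 36) + (8m + 24)
  -4m^2 - 24m - 36 = (-(1/2)m - 3/2)(8m + 24) + (0)
Last nonzero remainder: 8m + 24. Dividing through by 8 gives the monic gcd m + 3.
Then lcm(f, g) = f·g / gcd(f, g); expanding and making the result monic gives the answer.

m^3 + 13m^2 + 51m + 63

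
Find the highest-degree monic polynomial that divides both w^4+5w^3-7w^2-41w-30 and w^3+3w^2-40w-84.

w+2

Apply the Euclidean algorithm:
  w^4+5w^3-7w^2-41w-30 = (w+2)(w^3+3w^2-40w-84) + (27w^2+123w+138)
  w^3+3w^2-40w-84 = ((1/27)w-14/243)(27w^2+123w+138) + (-(3080/81)w-6160/81)
  27w^2+123w+138 = (-(2187/3080)w-5589/3080)(-(3080/81)w-6160/81) + (0)
Last nonzero remainder: -(3080/81)w-6160/81. Dividing through by -3080/81 gives the monic gcd w+2.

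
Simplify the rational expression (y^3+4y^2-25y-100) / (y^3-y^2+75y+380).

(y^2-25)/(y^2-5y+95)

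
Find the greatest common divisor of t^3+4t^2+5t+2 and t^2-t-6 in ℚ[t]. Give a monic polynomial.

Repeated division with remainder:
  t^3+4t^2+5t+2 = (t+5)(t^2-t-6) + (16t+32)
  t^2-t-6 = ((1/16)t-3/16)(16t+32) + (0)
Last nonzero remainder: 16t+32. Dividing through by 16 gives the monic gcd t+2.

t+2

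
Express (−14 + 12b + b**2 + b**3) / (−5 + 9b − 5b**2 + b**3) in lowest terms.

(14 + 2b + b**2)/(5 − 4b + b**2)

Euclidean algorithm in ℚ[b]:
  b**3 + b**2 + 12b − 14 = (b**3 − 5b**2 + 9b − 5) + (6b**2 + 3b − 9)
  b**3 − 5b**2 + 9b − 5 = ((1/6)b − 11/12)(6b**2 + 3b − 9) + ((53/4)b − 53/4)
  6b**2 + 3b − 9 = ((24/53)b + 36/53)((53/4)b − 53/4) + (0)
Last nonzero remainder: (53/4)b − 53/4. Dividing through by 53/4 gives the monic gcd b − 1.
Cancel b − 1 from numerator and denominator to get the reduced form.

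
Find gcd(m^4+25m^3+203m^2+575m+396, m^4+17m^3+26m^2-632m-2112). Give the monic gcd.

m^2+15m+44

Repeated division with remainder:
  m^4+25m^3+203m^2+575m+396 = (m^4+17m^3+26m^2-632m-2112) + (8m^3+177m^2+1207m+2508)
  m^4+17m^3+26m^2-632m-2112 = ((1/8)m-41/64)(8m^3+177m^2+1207m+2508) + (-(735/64)m^2-(11025/64)m-8085/16)
  8m^3+177m^2+1207m+2508 = (-(512/735)m-1216/245)(-(735/64)m^2-(11025/64)m-8085/16) + (0)
Last nonzero remainder: -(735/64)m^2-(11025/64)m-8085/16. Dividing through by -735/64 gives the monic gcd m^2+15m+44.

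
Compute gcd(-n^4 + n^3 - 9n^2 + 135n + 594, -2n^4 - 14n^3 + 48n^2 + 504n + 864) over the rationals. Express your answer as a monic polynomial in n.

By polynomial division,
  -n^4 + n^3 - 9n^2 + 135n + 594 = (1/2)(-2n^4 - 14n^3 + 48n^2 + 504n + 864) + (8n^3 - 33n^2 - 117n + 162)
  -2n^4 - 14n^3 + 48n^2 + 504n + 864 = (-(1/4)n - 89/32)(8n^3 - 33n^2 - 117n + 162) + (-(2337/32)n^2 + (7011/32)n + 21033/16)
  8n^3 - 33n^2 - 117n + 162 = (-(256/2337)n + 96/779)(-(2337/32)n^2 + (7011/32)n + 21033/16) + (0)
Last nonzero remainder: -(2337/32)n^2 + (7011/32)n + 21033/16. Dividing through by -2337/32 gives the monic gcd n^2 - 3n - 18.

n^2 - 3n - 18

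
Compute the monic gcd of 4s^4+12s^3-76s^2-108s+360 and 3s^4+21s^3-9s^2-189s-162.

s^2-9

By polynomial division,
  4s^4+12s^3-76s^2-108s+360 = (4/3)(3s^4+21s^3-9s^2-189s-162) + (-16s^3-64s^2+144s+576)
  3s^4+21s^3-9s^2-189s-162 = (-(3/16)s-9/16)(-16s^3-64s^2+144s+576) + (-18s^2+162)
  -16s^3-64s^2+144s+576 = ((8/9)s+32/9)(-18s^2+162) + (0)
Last nonzero remainder: -18s^2+162. Dividing through by -18 gives the monic gcd s^2-9.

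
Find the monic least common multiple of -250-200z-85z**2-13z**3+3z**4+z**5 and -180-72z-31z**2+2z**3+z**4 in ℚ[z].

9000+7200z+2810z**2+268z**3-193z**4-49z**5+3z**6+z**7

Euclidean algorithm in ℚ[z]:
  z**5+3z**4-13z**3-85z**2-200z-250 = (z+1)(z**4+2z**3-31z**2-72z-180) + (16z**3+18z**2+52z-70)
  z**4+2z**3-31z**2-72z-180 = ((1/16)z+7/128)(16z**3+18z**2+52z-70) + (-(2255/64)z**2-(2255/32)z-11275/64)
  16z**3+18z**2+52z-70 = (-(1024/2255)z+896/2255)(-(2255/64)z**2-(2255/32)z-11275/64) + (0)
Last nonzero remainder: -(2255/64)z**2-(2255/32)z-11275/64. Dividing through by -2255/64 gives the monic gcd z**2+2z+5.
Then lcm(f, g) = f·g / gcd(f, g); expanding and making the result monic gives the answer.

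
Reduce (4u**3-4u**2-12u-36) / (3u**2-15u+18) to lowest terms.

Euclidean algorithm in ℚ[u]:
  4u**3-4u**2-12u-36 = ((4/3)u+16/3)(3u**2-15u+18) + (44u-132)
  3u**2-15u+18 = ((3/44)u-3/22)(44u-132) + (0)
Last nonzero remainder: 44u-132. Dividing through by 44 gives the monic gcd u-3.
Cancel u-3 from numerator and denominator to get the reduced form.

(4u**2+8u+12)/(3u-6)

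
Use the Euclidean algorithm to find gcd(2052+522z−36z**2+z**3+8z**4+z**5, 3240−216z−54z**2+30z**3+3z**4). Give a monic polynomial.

108−18z+z**3

Repeated division with remainder:
  z**5+8z**4+z**3−36z**2+522z+2052 = ((1/3)z−2/3)(3z**4+30z**3−54z**2−216z+3240) + (39z**3−702z+4212)
  3z**4+30z**3−54z**2−216z+3240 = ((1/13)z+10/13)(39z**3−702z+4212) + (0)
Last nonzero remainder: 39z**3−702z+4212. Dividing through by 39 gives the monic gcd z**3−18z+108.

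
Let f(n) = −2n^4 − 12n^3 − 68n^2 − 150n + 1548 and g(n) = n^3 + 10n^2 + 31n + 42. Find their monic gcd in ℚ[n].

n + 6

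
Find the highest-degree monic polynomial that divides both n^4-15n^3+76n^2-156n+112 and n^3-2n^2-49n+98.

By polynomial division,
  n^4-15n^3+76n^2-156n+112 = (n-13)(n^3-2n^2-49n+98) + (99n^2-891n+1386)
  n^3-2n^2-49n+98 = ((1/99)n+7/99)(99n^2-891n+1386) + (0)
Last nonzero remainder: 99n^2-891n+1386. Dividing through by 99 gives the monic gcd n^2-9n+14.

n^2-9n+14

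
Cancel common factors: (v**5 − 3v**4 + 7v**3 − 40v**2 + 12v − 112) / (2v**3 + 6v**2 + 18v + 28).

(v**3 − 4v**2 + 4v − 16)/(2v + 4)

Apply the Euclidean algorithm:
  v**5 − 3v**4 + 7v**3 − 40v**2 + 12v − 112 = ((1/2)v**2 − 3v + 8)(2v**3 + 6v**2 + 18v + 28) + (−48v**2 − 48v − 336)
  2v**3 + 6v**2 + 18v + 28 = (−(1/24)v − 1/12)(−48v**2 − 48v − 336) + (0)
Last nonzero remainder: −48v**2 − 48v − 336. Dividing through by −48 gives the monic gcd v**2 + v + 7.
Cancel v**2 + v + 7 from numerator and denominator to get the reduced form.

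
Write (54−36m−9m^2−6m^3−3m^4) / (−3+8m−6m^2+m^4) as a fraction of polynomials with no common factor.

Repeated division with remainder:
  −3m^4−6m^3−9m^2−36m+54 = (−3)(m^4−6m^2+8m−3) + (−6m^3−27m^2−12m+45)
  m^4−6m^2+8m−3 = (−(1/6)m+3/4)(−6m^3−27m^2−12m+45) + ((49/4)m^2+(49/2)m−147/4)
  −6m^3−27m^2−12m+45 = (−(24/49)m−60/49)((49/4)m^2+(49/2)m−147/4) + (0)
Last nonzero remainder: (49/4)m^2+(49/2)m−147/4. Dividing through by 49/4 gives the monic gcd m^2+2m−3.
Cancel m^2+2m−3 from numerator and denominator to get the reduced form.

(−18−3m^2)/(1−2m+m^2)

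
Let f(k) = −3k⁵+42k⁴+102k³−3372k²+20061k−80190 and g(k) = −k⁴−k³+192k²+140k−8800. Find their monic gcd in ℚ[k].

Apply the Euclidean algorithm:
  −3k⁵+42k⁴+102k³−3372k²+20061k−80190 = (3k−45)(−k⁴−k³+192k²+140k−8800) + (−519k³+4848k²+52761k−476190)
  −k⁴−k³+192k²+140k−8800 = ((1/519)k+1789/89787)(−519k³+4848k²+52761k−476190) + (−(187207/29929)k²+(187207/29929)k+20592770/29929)
  −519k³+4848k²+52761k−476190 = ((15533151/187207)k−129562641/187207)(−(187207/29929)k²+(187207/29929)k+20592770/29929) + (0)
Last nonzero remainder: −(187207/29929)k²+(187207/29929)k+20592770/29929. Dividing through by −187207/29929 gives the monic gcd k²−k−110.

k²−k−110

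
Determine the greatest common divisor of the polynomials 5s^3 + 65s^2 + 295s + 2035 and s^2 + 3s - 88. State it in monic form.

s + 11

Apply the Euclidean algorithm:
  5s^3 + 65s^2 + 295s + 2035 = (5s + 50)(s^2 + 3s - 88) + (585s + 6435)
  s^2 + 3s - 88 = ((1/585)s - 8/585)(585s + 6435) + (0)
Last nonzero remainder: 585s + 6435. Dividing through by 585 gives the monic gcd s + 11.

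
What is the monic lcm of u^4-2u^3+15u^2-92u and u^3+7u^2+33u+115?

u^5+3u^4+5u^3-17u^2-460u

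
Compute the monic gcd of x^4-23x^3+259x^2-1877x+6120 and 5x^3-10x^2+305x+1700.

x^2-6x+85

Apply the Euclidean algorithm:
  x^4-23x^3+259x^2-1877x+6120 = ((1/5)x-21/5)(5x^3-10x^2+305x+1700) + (156x^2-936x+13260)
  5x^3-10x^2+305x+1700 = ((5/156)x+5/39)(156x^2-936x+13260) + (0)
Last nonzero remainder: 156x^2-936x+13260. Dividing through by 156 gives the monic gcd x^2-6x+85.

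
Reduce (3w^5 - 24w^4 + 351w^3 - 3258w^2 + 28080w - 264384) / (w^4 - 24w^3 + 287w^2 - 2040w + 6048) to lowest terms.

Euclidean algorithm in ℚ[w]:
  3w^5 - 24w^4 + 351w^3 - 3258w^2 + 28080w - 264384 = (3w + 48)(w^4 - 24w^3 + 287w^2 - 2040w + 6048) + (642w^3 - 10914w^2 + 107856w - 554688)
  w^4 - 24w^3 + 287w^2 - 2040w + 6048 = ((1/642)w - 7/642)(642w^3 - 10914w^2 + 107856w - 554688) + (0)
Last nonzero remainder: 642w^3 - 10914w^2 + 107856w - 554688. Dividing through by 642 gives the monic gcd w^3 - 17w^2 + 168w - 864.
Cancel w^3 - 17w^2 + 168w - 864 from numerator and denominator to get the reduced form.

(3w^2 + 27w + 306)/(w - 7)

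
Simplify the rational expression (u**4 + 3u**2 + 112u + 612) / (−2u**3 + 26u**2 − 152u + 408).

(−u**2 − 7u − 18)/(2u − 12)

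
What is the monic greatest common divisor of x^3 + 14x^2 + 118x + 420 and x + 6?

x + 6

Apply the Euclidean algorithm:
  x^3 + 14x^2 + 118x + 420 = (x^2 + 8x + 70)(x + 6) + (0)
The last nonzero remainder x + 6 is already monic.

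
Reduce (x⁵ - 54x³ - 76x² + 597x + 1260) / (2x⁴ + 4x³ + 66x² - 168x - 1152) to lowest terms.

(x³ + x² - 41x - 105)/(2x² + 6x + 96)

By polynomial division,
  x⁵ - 54x³ - 76x² + 597x + 1260 = ((1/2)x - 1)(2x⁴ + 4x³ + 66x² - 168x - 1152) + (-83x³ + 74x² + 1005x + 108)
  2x⁴ + 4x³ + 66x² - 168x - 1152 = (-(2/83)x - 480/6889)(-83x³ + 74x² + 1005x + 108) + ((657024/6889)x² - (657024/6889)x - 7884288/6889)
  -83x³ + 74x² + 1005x + 108 = (-(571787/657024)x - 20667/219008)((657024/6889)x² - (657024/6889)x - 7884288/6889) + (0)
Last nonzero remainder: (657024/6889)x² - (657024/6889)x - 7884288/6889. Dividing through by 657024/6889 gives the monic gcd x² - x - 12.
Cancel x² - x - 12 from numerator and denominator to get the reduced form.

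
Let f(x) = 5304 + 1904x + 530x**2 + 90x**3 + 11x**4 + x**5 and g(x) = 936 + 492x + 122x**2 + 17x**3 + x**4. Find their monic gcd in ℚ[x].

156 + 56x + 11x**2 + x**3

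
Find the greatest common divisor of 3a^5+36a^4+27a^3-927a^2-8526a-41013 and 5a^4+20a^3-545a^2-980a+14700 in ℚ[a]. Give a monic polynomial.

a^2-49

Euclidean algorithm in ℚ[a]:
  3a^5+36a^4+27a^3-927a^2-8526a-41013 = ((3/5)a+24/5)(5a^4+20a^3-545a^2-980a+14700) + (258a^3+2277a^2-12642a-111573)
  5a^4+20a^3-545a^2-980a+14700 = ((5/258)a-2075/22188)(258a^3+2277a^2-12642a-111573) + (-(643875/7396)a^2+31549875/7396)
  258a^3+2277a^2-12642a-111573 = (-(636056/214625)a-5613564/214625)(-(643875/7396)a^2+31549875/7396) + (0)
Last nonzero remainder: -(643875/7396)a^2+31549875/7396. Dividing through by -643875/7396 gives the monic gcd a^2-49.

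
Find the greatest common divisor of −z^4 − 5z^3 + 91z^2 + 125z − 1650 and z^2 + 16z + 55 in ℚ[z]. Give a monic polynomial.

z^2 + 16z + 55

Repeated division with remainder:
  −z^4 − 5z^3 + 91z^2 + 125z − 1650 = (−z^2 + 11z − 30)(z^2 + 16z + 55) + (0)
The last nonzero remainder z^2 + 16z + 55 is already monic.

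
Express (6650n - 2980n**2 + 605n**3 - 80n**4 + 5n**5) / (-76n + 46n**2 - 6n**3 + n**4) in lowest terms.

By polynomial division,
  5n**5 - 80n**4 + 605n**3 - 2980n**2 + 6650n = (5n - 50)(n**4 - 6n**3 + 46n**2 - 76n) + (75n**3 - 300n**2 + 2850n)
  n**4 - 6n**3 + 46n**2 - 76n = ((1/75)n - 2/75)(75n**3 - 300n**2 + 2850n) + (0)
Last nonzero remainder: 75n**3 - 300n**2 + 2850n. Dividing through by 75 gives the monic gcd n**3 - 4n**2 + 38n.
Cancel n**3 - 4n**2 + 38n from numerator and denominator to get the reduced form.

(175 - 60n + 5n**2)/(-2 + n)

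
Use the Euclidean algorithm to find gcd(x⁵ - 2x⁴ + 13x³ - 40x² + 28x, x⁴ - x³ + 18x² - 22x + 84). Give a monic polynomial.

x² + x + 14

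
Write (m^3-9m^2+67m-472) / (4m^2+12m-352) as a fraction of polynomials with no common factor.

Euclidean algorithm in ℚ[m]:
  m^3-9m^2+67m-472 = ((1/4)m-3)(4m^2+12m-352) + (191m-1528)
  4m^2+12m-352 = ((4/191)m+44/191)(191m-1528) + (0)
Last nonzero remainder: 191m-1528. Dividing through by 191 gives the monic gcd m-8.
Cancel m-8 from numerator and denominator to get the reduced form.

(m^2-m+59)/(4m+44)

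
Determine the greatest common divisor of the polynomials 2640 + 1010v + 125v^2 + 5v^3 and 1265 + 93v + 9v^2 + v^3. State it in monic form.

11 + v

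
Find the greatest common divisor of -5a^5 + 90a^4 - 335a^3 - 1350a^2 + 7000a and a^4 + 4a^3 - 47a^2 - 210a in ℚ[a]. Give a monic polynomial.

a^2 - 7a

Repeated division with remainder:
  -5a^5 + 90a^4 - 335a^3 - 1350a^2 + 7000a = (-5a + 110)(a^4 + 4a^3 - 47a^2 - 210a) + (-1010a^3 + 2770a^2 + 30100a)
  a^4 + 4a^3 - 47a^2 - 210a = (-(1/1010)a - 681/102010)(-1010a^3 + 2770a^2 + 30100a) + ((13200/10201)a^2 - (92400/10201)a)
  -1010a^3 + 2770a^2 + 30100a = (-(1030301/1320)a - 438643/132)((13200/10201)a^2 - (92400/10201)a) + (0)
Last nonzero remainder: (13200/10201)a^2 - (92400/10201)a. Dividing through by 13200/10201 gives the monic gcd a^2 - 7a.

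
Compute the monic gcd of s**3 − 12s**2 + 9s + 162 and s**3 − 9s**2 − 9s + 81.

Repeated division with remainder:
  s**3 − 12s**2 + 9s + 162 = (s**3 − 9s**2 − 9s + 81) + (−3s**2 + 18s + 81)
  s**3 − 9s**2 − 9s + 81 = (−(1/3)s + 1)(−3s**2 + 18s + 81) + (0)
Last nonzero remainder: −3s**2 + 18s + 81. Dividing through by −3 gives the monic gcd s**2 − 6s − 27.

s**2 − 6s − 27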